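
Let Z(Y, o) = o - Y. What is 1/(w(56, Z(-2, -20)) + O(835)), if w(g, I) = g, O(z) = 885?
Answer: 1/941 ≈ 0.0010627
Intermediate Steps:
1/(w(56, Z(-2, -20)) + O(835)) = 1/(56 + 885) = 1/941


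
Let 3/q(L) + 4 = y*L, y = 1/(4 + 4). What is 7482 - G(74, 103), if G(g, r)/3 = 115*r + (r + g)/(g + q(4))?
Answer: -14366853/512 ≈ -28060.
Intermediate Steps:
y = ⅛ (y = 1/8 = ⅛ ≈ 0.12500)
q(L) = 3/(-4 + L/8)
G(g, r) = 345*r + 3*(g + r)/(-6/7 + g) (G(g, r) = 3*(115*r + (r + g)/(g + 24/(-32 + 4))) = 3*(115*r + (g + r)/(g + 24/(-28))) = 3*(115*r + (g + r)/(g + 24*(-1/28))) = 3*(115*r + (g + r)/(g - 6/7)) = 3*(115*r + (g + r)/(-6/7 + g)) = 345*r + 3*(g + r)/(-6/7 + g))
7482 - G(74, 103) = 7482 - 3*(-683*103 + 7*74 + 805*74*103)/(-6 + 7*74) = 7482 - 3*(-70349 + 518 + 6135710)/(-6 + 518) = 7482 - 3*6065879/512 = 7482 - 1*18197637/512 = 7482 - 18197637/512 = -14366853/512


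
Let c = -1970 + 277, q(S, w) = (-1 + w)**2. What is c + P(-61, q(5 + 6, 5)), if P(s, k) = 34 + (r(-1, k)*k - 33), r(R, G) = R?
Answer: -1708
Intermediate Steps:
P(s, k) = 1 - k (P(s, k) = 34 + (-k - 33) = 34 + (-33 - k) = 1 - k)
c = -1693
c + P(-61, q(5 + 6, 5)) = -1693 + (1 - (-1 + 5)**2) = -1693 + (1 - 1*4**2) = -1693 + (1 - 1*16) = -1693 + (1 - 16) = -1693 - 15 = -1708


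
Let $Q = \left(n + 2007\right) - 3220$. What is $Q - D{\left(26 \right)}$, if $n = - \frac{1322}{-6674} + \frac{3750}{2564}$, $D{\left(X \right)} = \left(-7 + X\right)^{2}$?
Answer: $- \frac{6726521239}{4278034} \approx -1572.3$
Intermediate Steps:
$n = \frac{7104277}{4278034}$ ($n = \left(-1322\right) \left(- \frac{1}{6674}\right) + 3750 \cdot \frac{1}{2564} = \frac{661}{3337} + \frac{1875}{1282} = \frac{7104277}{4278034} \approx 1.6606$)
$Q = - \frac{5182150965}{4278034}$ ($Q = \left(\frac{7104277}{4278034} + 2007\right) - 3220 = \frac{8593118515}{4278034} - 3220 = - \frac{5182150965}{4278034} \approx -1211.3$)
$Q - D{\left(26 \right)} = - \frac{5182150965}{4278034} - \left(-7 + 26\right)^{2} = - \frac{5182150965}{4278034} - 19^{2} = - \frac{5182150965}{4278034} - 361 = - \frac{6726521239}{4278034}$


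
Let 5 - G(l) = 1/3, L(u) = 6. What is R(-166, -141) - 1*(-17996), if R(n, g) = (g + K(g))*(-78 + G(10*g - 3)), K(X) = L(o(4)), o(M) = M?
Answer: 27896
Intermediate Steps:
K(X) = 6
G(l) = 14/3 (G(l) = 5 - 1/3 = 5 - 1*⅓ = 5 - ⅓ = 14/3)
R(n, g) = -440 - 220*g/3 (R(n, g) = (g + 6)*(-78 + 14/3) = (6 + g)*(-220/3) = -440 - 220*g/3)
R(-166, -141) - 1*(-17996) = (-440 - 220/3*(-141)) - 1*(-17996) = (-440 + 10340) + 17996 = 9900 + 17996 = 27896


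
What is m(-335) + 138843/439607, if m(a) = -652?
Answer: -286484921/439607 ≈ -651.68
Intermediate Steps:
m(-335) + 138843/439607 = -652 + 138843/439607 = -286484921/439607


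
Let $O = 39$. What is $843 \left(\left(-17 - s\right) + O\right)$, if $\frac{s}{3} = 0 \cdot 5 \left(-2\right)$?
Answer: $18546$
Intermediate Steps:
$s = 0$ ($s = 3 \cdot 0 \cdot 5 \left(-2\right) = 3 \cdot 0 \left(-2\right) = 3 \cdot 0 = 0$)
$843 \left(\left(-17 - s\right) + O\right) = 843 \left(\left(-17 - 0\right) + 39\right) = 843 \left(\left(-17 + 0\right) + 39\right) = 843 \left(-17 + 39\right) = 843 \cdot 22 = 18546$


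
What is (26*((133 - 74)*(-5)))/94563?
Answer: -7670/94563 ≈ -0.081110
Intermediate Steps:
(26*((133 - 74)*(-5)))/94563 = (26*(59*(-5)))*(1/94563) = (26*(-295))*(1/94563) = -7670*1/94563 = -7670/94563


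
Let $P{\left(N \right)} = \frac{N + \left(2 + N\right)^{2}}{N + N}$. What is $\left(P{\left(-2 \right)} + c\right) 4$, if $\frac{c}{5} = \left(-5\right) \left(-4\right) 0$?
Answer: $2$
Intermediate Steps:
$P{\left(N \right)} = \frac{N + \left(2 + N\right)^{2}}{2 N}$
$c = 0$ ($c = 5 \left(-5\right) \left(-4\right) 0 = 5 \cdot 20 \cdot 0 = 5 \cdot 0 = 0$)
$\left(P{\left(-2 \right)} + c\right) 4 = \left(\frac{-2 + \left(2 - 2\right)^{2}}{2 \left(-2\right)} + 0\right) 4 = \left(\frac{1}{2} \left(- \frac{1}{2}\right) \left(-2 + 0^{2}\right) + 0\right) 4 = \left(\frac{1}{2} \left(- \frac{1}{2}\right) \left(-2 + 0\right) + 0\right) 4 = \left(\frac{1}{2} \left(- \frac{1}{2}\right) \left(-2\right) + 0\right) 4 = \left(\frac{1}{2} + 0\right) 4 = \frac{1}{2} \cdot 4 = 2$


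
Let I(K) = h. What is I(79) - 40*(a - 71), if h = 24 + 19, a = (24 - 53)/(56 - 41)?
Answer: 8881/3 ≈ 2960.3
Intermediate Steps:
a = -29/15 ≈ -1.9333
h = 43
I(K) = 43
I(79) - 40*(a - 71) = 43 - 40*(-29/15 - 71) = 43 - 40*(-1094)/15 = 43 - 1*(-8752/3) = 43 + 8752/3 = 8881/3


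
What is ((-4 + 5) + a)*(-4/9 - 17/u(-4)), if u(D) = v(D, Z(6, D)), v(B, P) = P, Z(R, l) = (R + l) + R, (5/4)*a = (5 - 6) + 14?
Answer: -703/24 ≈ -29.292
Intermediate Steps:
a = 52/5 (a = 4*((5 - 6) + 14)/5 = 4*(-1 + 14)/5 = (⅘)*13 = 52/5 ≈ 10.400)
Z(R, l) = l + 2*R
u(D) = 12 + D (u(D) = D + 2*6 = D + 12 = 12 + D)
((-4 + 5) + a)*(-4/9 - 17/u(-4)) = ((-4 + 5) + 52/5)*(-4/9 - 17/(12 - 4)) = (1 + 52/5)*(-4*⅑ - 17/8) = 57*(-4/9 - 17*⅛)/5 = 57*(-4/9 - 17/8)/5 = (57/5)*(-185/72) = -703/24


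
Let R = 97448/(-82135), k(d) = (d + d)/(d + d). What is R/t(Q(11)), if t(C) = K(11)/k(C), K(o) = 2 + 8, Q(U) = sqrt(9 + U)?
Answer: -48724/410675 ≈ -0.11864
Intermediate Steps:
k(d) = 1 (k(d) = (2*d)/((2*d)) = (2*d)*(1/(2*d)) = 1)
K(o) = 10
R = -97448/82135 (R = 97448*(-1/82135) = -97448/82135 ≈ -1.1864)
t(C) = 10 (t(C) = 10/1 = 10*1 = 10)
R/t(Q(11)) = -97448/82135/10 = -97448/82135*1/10 = -48724/410675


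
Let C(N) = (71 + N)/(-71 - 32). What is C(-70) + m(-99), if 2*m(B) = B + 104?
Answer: 513/206 ≈ 2.4903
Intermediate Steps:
m(B) = 52 + B/2 (m(B) = (B + 104)/2 = (104 + B)/2 = 52 + B/2)
C(N) = -71/103 - N/103 (C(N) = (71 + N)/(-103) = (71 + N)*(-1/103) = -71/103 - N/103)
C(-70) + m(-99) = (-71/103 - 1/103*(-70)) + (52 + (½)*(-99)) = (-71/103 + 70/103) + (52 - 99/2) = -1/103 + 5/2 = 513/206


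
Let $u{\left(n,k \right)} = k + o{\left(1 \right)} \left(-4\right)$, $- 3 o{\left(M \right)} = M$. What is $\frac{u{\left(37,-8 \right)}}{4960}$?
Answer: $- \frac{1}{744} \approx -0.0013441$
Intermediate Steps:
$o{\left(M \right)} = - \frac{M}{3}$
$u{\left(n,k \right)} = \frac{4}{3} + k$ ($u{\left(n,k \right)} = k + \left(- \frac{1}{3}\right) 1 \left(-4\right) = k - - \frac{4}{3} = k + \frac{4}{3} = \frac{4}{3} + k$)
$\frac{u{\left(37,-8 \right)}}{4960} = \frac{\frac{4}{3} - 8}{4960} = \left(- \frac{20}{3}\right) \frac{1}{4960} = - \frac{1}{744}$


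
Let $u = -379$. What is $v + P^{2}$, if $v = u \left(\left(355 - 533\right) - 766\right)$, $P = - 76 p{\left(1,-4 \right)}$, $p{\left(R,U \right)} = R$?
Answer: $363552$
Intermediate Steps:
$P = -76$ ($P = \left(-76\right) 1 = -76$)
$v = 357776$ ($v = - 379 \left(\left(355 - 533\right) - 766\right) = - 379 \left(-178 - 766\right) = \left(-379\right) \left(-944\right) = 357776$)
$v + P^{2} = 357776 + \left(-76\right)^{2} = 357776 + 5776 = 363552$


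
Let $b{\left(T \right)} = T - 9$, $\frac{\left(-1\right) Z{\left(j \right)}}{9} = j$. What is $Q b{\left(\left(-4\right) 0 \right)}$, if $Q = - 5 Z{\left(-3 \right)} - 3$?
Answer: $1242$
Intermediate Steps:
$Z{\left(j \right)} = - 9 j$
$Q = -138$ ($Q = - 5 \left(\left(-9\right) \left(-3\right)\right) - 3 = \left(-5\right) 27 - 3 = -135 - 3 = -138$)
$b{\left(T \right)} = -9 + T$
$Q b{\left(\left(-4\right) 0 \right)} = - 138 \left(-9 - 0\right) = - 138 \left(-9 + 0\right) = \left(-138\right) \left(-9\right) = 1242$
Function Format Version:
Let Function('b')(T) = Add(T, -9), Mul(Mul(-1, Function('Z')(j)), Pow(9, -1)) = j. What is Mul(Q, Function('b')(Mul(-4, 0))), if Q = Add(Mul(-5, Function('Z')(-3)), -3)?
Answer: 1242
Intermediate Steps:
Function('Z')(j) = Mul(-9, j)
Q = -138 (Q = Add(Mul(-5, Mul(-9, -3)), -3) = Add(Mul(-5, 27), -3) = Add(-135, -3) = -138)
Function('b')(T) = Add(-9, T)
Mul(Q, Function('b')(Mul(-4, 0))) = Mul(-138, Add(-9, Mul(-4, 0))) = Mul(-138, Add(-9, 0)) = Mul(-138, -9) = 1242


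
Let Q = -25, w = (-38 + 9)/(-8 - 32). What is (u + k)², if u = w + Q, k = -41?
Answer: 6817321/1600 ≈ 4260.8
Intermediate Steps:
w = 29/40 (w = -29/(-40) = -29*(-1/40) = 29/40 ≈ 0.72500)
u = -971/40 (u = 29/40 - 25 = -971/40 ≈ -24.275)
(u + k)² = (-971/40 - 41)² = (-2611/40)² = 6817321/1600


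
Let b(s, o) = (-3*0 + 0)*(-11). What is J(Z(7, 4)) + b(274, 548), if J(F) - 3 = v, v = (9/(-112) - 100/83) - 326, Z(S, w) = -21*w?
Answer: -3014555/9296 ≈ -324.29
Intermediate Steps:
v = -3042443/9296 (v = (9*(-1/112) - 100*1/83) - 326 = (-9/112 - 100/83) - 326 = -11947/9296 - 326 = -3042443/9296 ≈ -327.29)
J(F) = -3014555/9296 (J(F) = 3 - 3042443/9296 = -3014555/9296)
b(s, o) = 0 (b(s, o) = (0 + 0)*(-11) = 0*(-11) = 0)
J(Z(7, 4)) + b(274, 548) = -3014555/9296 + 0 = -3014555/9296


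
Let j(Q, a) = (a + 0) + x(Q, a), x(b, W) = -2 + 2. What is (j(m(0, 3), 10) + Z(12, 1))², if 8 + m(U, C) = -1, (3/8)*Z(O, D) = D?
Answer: 1444/9 ≈ 160.44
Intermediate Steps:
x(b, W) = 0
Z(O, D) = 8*D/3
m(U, C) = -9 (m(U, C) = -8 - 1 = -9)
j(Q, a) = a (j(Q, a) = (a + 0) + 0 = a + 0 = a)
(j(m(0, 3), 10) + Z(12, 1))² = (10 + (8/3)*1)² = (10 + 8/3)² = (38/3)² = 1444/9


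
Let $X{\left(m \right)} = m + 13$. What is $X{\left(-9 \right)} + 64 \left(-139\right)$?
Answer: $-8892$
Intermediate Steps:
$X{\left(m \right)} = 13 + m$
$X{\left(-9 \right)} + 64 \left(-139\right) = \left(13 - 9\right) + 64 \left(-139\right) = 4 - 8896 = -8892$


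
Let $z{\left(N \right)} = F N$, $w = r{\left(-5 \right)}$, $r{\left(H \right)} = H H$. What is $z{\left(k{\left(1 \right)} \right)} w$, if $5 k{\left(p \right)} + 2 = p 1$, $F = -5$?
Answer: $25$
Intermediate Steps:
$k{\left(p \right)} = - \frac{2}{5} + \frac{p}{5}$ ($k{\left(p \right)} = - \frac{2}{5} + \frac{p 1}{5} = - \frac{2}{5} + \frac{p}{5}$)
$r{\left(H \right)} = H^{2}$
$w = 25$ ($w = \left(-5\right)^{2} = 25$)
$z{\left(N \right)} = - 5 N$
$z{\left(k{\left(1 \right)} \right)} w = - 5 \left(- \frac{2}{5} + \frac{1}{5} \cdot 1\right) 25 = - 5 \left(- \frac{2}{5} + \frac{1}{5}\right) 25 = \left(-5\right) \left(- \frac{1}{5}\right) 25 = 1 \cdot 25 = 25$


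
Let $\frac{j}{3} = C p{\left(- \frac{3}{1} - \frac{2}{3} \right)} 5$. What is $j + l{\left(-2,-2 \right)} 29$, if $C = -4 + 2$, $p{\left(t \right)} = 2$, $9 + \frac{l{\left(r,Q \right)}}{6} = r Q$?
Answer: $-930$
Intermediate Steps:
$l{\left(r,Q \right)} = -54 + 6 Q r$ ($l{\left(r,Q \right)} = -54 + 6 r Q = -54 + 6 Q r$)
$C = -2$
$j = -60$ ($j = 3 \left(-2\right) 2 \cdot 5 = 3 \left(\left(-4\right) 5\right) = 3 \left(-20\right) = -60$)
$j + l{\left(-2,-2 \right)} 29 = -60 + \left(-54 + 6 \left(-2\right) \left(-2\right)\right) 29 = -60 + \left(-54 + 24\right) 29 = -60 - 870 = -930$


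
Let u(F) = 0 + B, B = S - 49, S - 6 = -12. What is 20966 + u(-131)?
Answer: 20911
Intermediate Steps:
S = -6 (S = 6 - 12 = -6)
B = -55 (B = -6 - 49 = -55)
u(F) = -55 (u(F) = 0 - 55 = -55)
20966 + u(-131) = 20966 - 55 = 20911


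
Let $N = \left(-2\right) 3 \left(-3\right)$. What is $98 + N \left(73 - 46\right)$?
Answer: $584$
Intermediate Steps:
$N = 18$ ($N = \left(-6\right) \left(-3\right) = 18$)
$98 + N \left(73 - 46\right) = 98 + 18 \left(73 - 46\right) = 98 + 18 \cdot 27 = 98 + 486 = 584$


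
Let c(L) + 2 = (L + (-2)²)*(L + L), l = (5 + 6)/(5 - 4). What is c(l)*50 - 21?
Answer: 16379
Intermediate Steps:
l = 11 (l = 11/1 = 11*1 = 11)
c(L) = -2 + 2*L*(4 + L) (c(L) = -2 + (L + (-2)²)*(L + L) = -2 + (L + 4)*(2*L) = -2 + (4 + L)*(2*L) = -2 + 2*L*(4 + L))
c(l)*50 - 21 = (-2 + 2*11² + 8*11)*50 - 21 = (-2 + 2*121 + 88)*50 - 21 = (-2 + 242 + 88)*50 - 21 = 328*50 - 21 = 16400 - 21 = 16379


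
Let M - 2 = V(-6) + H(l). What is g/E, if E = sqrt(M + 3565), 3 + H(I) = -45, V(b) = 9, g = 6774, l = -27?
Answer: 1129*sqrt(2)/14 ≈ 114.05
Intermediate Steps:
H(I) = -48 (H(I) = -3 - 45 = -48)
M = -37 (M = 2 + (9 - 48) = 2 - 39 = -37)
E = 42*sqrt(2) (E = sqrt(-37 + 3565) = sqrt(3528) = 42*sqrt(2) ≈ 59.397)
g/E = 6774/((42*sqrt(2))) = 6774*(sqrt(2)/84) = 1129*sqrt(2)/14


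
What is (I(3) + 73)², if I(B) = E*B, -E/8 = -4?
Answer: 28561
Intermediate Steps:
E = 32 (E = -8*(-4) = 32)
I(B) = 32*B
(I(3) + 73)² = (32*3 + 73)² = (96 + 73)² = 169² = 28561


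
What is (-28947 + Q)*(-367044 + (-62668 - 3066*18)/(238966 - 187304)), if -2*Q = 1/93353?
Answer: 25620870895995969418/2411401343 ≈ 1.0625e+10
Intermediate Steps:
Q = -1/186706 (Q = -1/2/93353 = -1/2*1/93353 = -1/186706 ≈ -5.3560e-6)
(-28947 + Q)*(-367044 + (-62668 - 3066*18)/(238966 - 187304)) = (-28947 - 1/186706)*(-367044 + (-62668 - 3066*18)/(238966 - 187304)) = -5404578583*(-367044 + (-62668 - 55188)/51662)/186706 = -5404578583*(-367044 - 117856*1/51662)/186706 = -5404578583*(-367044 - 58928/25831)/186706 = -5404578583/186706*(-9481172492/25831) = 25620870895995969418/2411401343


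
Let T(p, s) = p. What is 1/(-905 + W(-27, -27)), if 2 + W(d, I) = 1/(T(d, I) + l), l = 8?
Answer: -19/17234 ≈ -0.0011025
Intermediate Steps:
W(d, I) = -2 + 1/(8 + d) (W(d, I) = -2 + 1/(d + 8) = -2 + 1/(8 + d))
1/(-905 + W(-27, -27)) = 1/(-905 + (-15 - 2*(-27))/(8 - 27)) = 1/(-905 + (-15 + 54)/(-19)) = 1/(-905 - 1/19*39) = 1/(-905 - 39/19) = 1/(-17234/19) = -19/17234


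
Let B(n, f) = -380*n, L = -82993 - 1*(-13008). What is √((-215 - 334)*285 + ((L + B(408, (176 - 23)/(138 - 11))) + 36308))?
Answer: I*√345182 ≈ 587.52*I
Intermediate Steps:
L = -69985 (L = -82993 + 13008 = -69985)
√((-215 - 334)*285 + ((L + B(408, (176 - 23)/(138 - 11))) + 36308)) = √((-215 - 334)*285 + ((-69985 - 380*408) + 36308)) = √(-549*285 + ((-69985 - 155040) + 36308)) = √(-156465 + (-225025 + 36308)) = √(-156465 - 188717) = √(-345182) = I*√345182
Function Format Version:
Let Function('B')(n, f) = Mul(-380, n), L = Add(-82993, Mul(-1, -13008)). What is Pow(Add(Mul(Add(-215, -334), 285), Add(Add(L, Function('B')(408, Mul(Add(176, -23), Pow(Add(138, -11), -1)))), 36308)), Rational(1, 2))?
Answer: Mul(I, Pow(345182, Rational(1, 2))) ≈ Mul(587.52, I)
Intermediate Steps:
L = -69985 (L = Add(-82993, 13008) = -69985)
Pow(Add(Mul(Add(-215, -334), 285), Add(Add(L, Function('B')(408, Mul(Add(176, -23), Pow(Add(138, -11), -1)))), 36308)), Rational(1, 2)) = Pow(Add(Mul(Add(-215, -334), 285), Add(Add(-69985, Mul(-380, 408)), 36308)), Rational(1, 2)) = Pow(Add(Mul(-549, 285), Add(Add(-69985, -155040), 36308)), Rational(1, 2)) = Pow(Add(-156465, Add(-225025, 36308)), Rational(1, 2)) = Pow(Add(-156465, -188717), Rational(1, 2)) = Pow(-345182, Rational(1, 2)) = Mul(I, Pow(345182, Rational(1, 2)))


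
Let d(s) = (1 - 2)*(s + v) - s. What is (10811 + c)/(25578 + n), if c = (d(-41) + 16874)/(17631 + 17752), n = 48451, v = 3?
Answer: 382542566/2619368107 ≈ 0.14604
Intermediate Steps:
d(s) = -3 - 2*s (d(s) = (1 - 2)*(s + 3) - s = -(3 + s) - s = (-3 - s) - s = -3 - 2*s)
c = 16953/35383 (c = ((-3 - 2*(-41)) + 16874)/(17631 + 17752) = ((-3 + 82) + 16874)/35383 = (79 + 16874)*(1/35383) = 16953*(1/35383) = 16953/35383 ≈ 0.47913)
(10811 + c)/(25578 + n) = (10811 + 16953/35383)/(25578 + 48451) = (382542566/35383)/74029 = (382542566/35383)*(1/74029) = 382542566/2619368107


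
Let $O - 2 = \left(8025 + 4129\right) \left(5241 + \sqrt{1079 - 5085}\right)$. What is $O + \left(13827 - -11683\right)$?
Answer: $63724626 + 12154 i \sqrt{4006} \approx 6.3725 \cdot 10^{7} + 7.6926 \cdot 10^{5} i$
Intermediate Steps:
$O = 63699116 + 12154 i \sqrt{4006}$ ($O = 2 + \left(8025 + 4129\right) \left(5241 + \sqrt{1079 - 5085}\right) = 2 + 12154 \left(5241 + \sqrt{-4006}\right) = 2 + 12154 \left(5241 + i \sqrt{4006}\right) = 2 + \left(63699114 + 12154 i \sqrt{4006}\right) = 63699116 + 12154 i \sqrt{4006} \approx 6.3699 \cdot 10^{7} + 7.6926 \cdot 10^{5} i$)
$O + \left(13827 - -11683\right) = \left(63699116 + 12154 i \sqrt{4006}\right) + \left(13827 - -11683\right) = \left(63699116 + 12154 i \sqrt{4006}\right) + \left(13827 + 11683\right) = \left(63699116 + 12154 i \sqrt{4006}\right) + 25510 = 63724626 + 12154 i \sqrt{4006}$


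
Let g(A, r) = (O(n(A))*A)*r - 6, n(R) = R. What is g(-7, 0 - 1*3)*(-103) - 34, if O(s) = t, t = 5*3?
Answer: -31861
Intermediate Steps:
t = 15
O(s) = 15
g(A, r) = -6 + 15*A*r (g(A, r) = (15*A)*r - 6 = 15*A*r - 6 = -6 + 15*A*r)
g(-7, 0 - 1*3)*(-103) - 34 = (-6 + 15*(-7)*(0 - 1*3))*(-103) - 34 = (-6 + 15*(-7)*(0 - 3))*(-103) - 34 = (-6 + 15*(-7)*(-3))*(-103) - 34 = (-6 + 315)*(-103) - 34 = 309*(-103) - 34 = -31827 - 34 = -31861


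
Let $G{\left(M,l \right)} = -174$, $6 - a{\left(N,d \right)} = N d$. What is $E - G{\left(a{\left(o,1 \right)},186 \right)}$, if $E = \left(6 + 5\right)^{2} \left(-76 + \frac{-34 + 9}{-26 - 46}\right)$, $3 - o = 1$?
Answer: $- \frac{646559}{72} \approx -8980.0$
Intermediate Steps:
$o = 2$ ($o = 3 - 1 = 2$)
$a{\left(N,d \right)} = 6 - N d$
$E = - \frac{659087}{72}$ ($E = 11^{2} \left(-76 - \frac{25}{-72}\right) = 121 \left(-76 - - \frac{25}{72}\right) = 121 \left(-76 + \frac{25}{72}\right) = 121 \left(- \frac{5447}{72}\right) = - \frac{659087}{72} \approx -9154.0$)
$E - G{\left(a{\left(o,1 \right)},186 \right)} = - \frac{659087}{72} - -174 = - \frac{659087}{72} + 174 = - \frac{646559}{72}$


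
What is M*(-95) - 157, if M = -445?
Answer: 42118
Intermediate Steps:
M*(-95) - 157 = -445*(-95) - 157 = 42275 - 157 = 42118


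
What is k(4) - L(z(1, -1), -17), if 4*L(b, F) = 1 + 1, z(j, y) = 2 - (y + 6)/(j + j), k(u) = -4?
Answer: -9/2 ≈ -4.5000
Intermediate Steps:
z(j, y) = 2 - (6 + y)/(2*j)
L(b, F) = ½ (L(b, F) = (1 + 1)/4 = (¼)*2 = ½)
k(4) - L(z(1, -1), -17) = -4 - 1*½ = -4 - ½ = -9/2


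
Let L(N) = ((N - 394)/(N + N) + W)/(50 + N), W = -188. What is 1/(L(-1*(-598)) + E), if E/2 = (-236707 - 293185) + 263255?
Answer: -193752/103322960209 ≈ -1.8752e-6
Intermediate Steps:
L(N) = (-188 + (-394 + N)/(2*N))/(50 + N) (L(N) = ((N - 394)/(N + N) - 188)/(50 + N) = ((-394 + N)/((2*N)) - 188)/(50 + N) = ((-394 + N)*(1/(2*N)) - 188)/(50 + N) = ((-394 + N)/(2*N) - 188)/(50 + N) = (-188 + (-394 + N)/(2*N))/(50 + N))
E = -533274 (E = 2*((-236707 - 293185) + 263255) = 2*(-529892 + 263255) = 2*(-266637) = -533274)
1/(L(-1*(-598)) + E) = 1/((-394 - (-375)*(-598))/(2*((-1*(-598)))*(50 - 1*(-598))) - 533274) = 1/((1/2)*(-394 - 375*598)/(598*(50 + 598)) - 533274) = 1/((1/2)*(1/598)*(-394 - 224250)/648 - 533274) = 1/((1/2)*(1/598)*(1/648)*(-224644) - 533274) = 1/(-56161/193752 - 533274) = 1/(-103322960209/193752) = -193752/103322960209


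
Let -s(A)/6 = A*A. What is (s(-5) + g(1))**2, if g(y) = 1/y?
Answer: 22201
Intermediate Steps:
s(A) = -6*A**2 (s(A) = -6*A*A = -6*A**2)
(s(-5) + g(1))**2 = (-6*(-5)**2 + 1/1)**2 = (-6*25 + 1)**2 = (-150 + 1)**2 = (-149)**2 = 22201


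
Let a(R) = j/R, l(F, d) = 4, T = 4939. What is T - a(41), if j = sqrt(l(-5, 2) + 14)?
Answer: 4939 - 3*sqrt(2)/41 ≈ 4938.9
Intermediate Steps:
j = 3*sqrt(2) (j = sqrt(4 + 14) = sqrt(18) = 3*sqrt(2) ≈ 4.2426)
a(R) = 3*sqrt(2)/R (a(R) = (3*sqrt(2))/R = 3*sqrt(2)/R)
T - a(41) = 4939 - 3*sqrt(2)/41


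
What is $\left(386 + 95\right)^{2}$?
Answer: $231361$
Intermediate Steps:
$\left(386 + 95\right)^{2} = 481^{2} = 231361$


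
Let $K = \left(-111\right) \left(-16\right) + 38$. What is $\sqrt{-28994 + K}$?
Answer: $6 i \sqrt{755} \approx 164.86 i$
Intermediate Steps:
$K = 1814$ ($K = 1776 + 38 = 1814$)
$\sqrt{-28994 + K} = \sqrt{-28994 + 1814} = \sqrt{-27180} = 6 i \sqrt{755}$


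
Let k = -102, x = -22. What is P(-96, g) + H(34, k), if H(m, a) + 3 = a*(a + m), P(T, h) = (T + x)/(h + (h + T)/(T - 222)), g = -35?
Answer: 76293591/10999 ≈ 6936.4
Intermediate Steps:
P(T, h) = (-22 + T)/(h + (T + h)/(-222 + T)) (P(T, h) = (T - 22)/(h + (h + T)/(T - 222)) = (-22 + T)/(h + (T + h)/(-222 + T)))
H(m, a) = -3 + a*(a + m)
P(-96, g) + H(34, k) = (4884 + (-96)² - 244*(-96))/(-96 - 221*(-35) - 96*(-35)) + (-3 + (-102)² - 102*34) = (4884 + 9216 + 23424)/(-96 + 7735 + 3360) + (-3 + 10404 - 3468) = 37524/10999 + 6933 = 76293591/10999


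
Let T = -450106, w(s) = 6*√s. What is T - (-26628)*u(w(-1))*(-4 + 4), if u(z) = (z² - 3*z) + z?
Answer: -450106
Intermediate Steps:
u(z) = z² - 2*z
T - (-26628)*u(w(-1))*(-4 + 4) = -450106 - (-26628)*((6*√(-1))*(-2 + 6*√(-1)))*(-4 + 4) = -450106 - (-26628)*((6*I)*(-2 + 6*I))*0 = -450106 - (-26628)*(6*I*(-2 + 6*I))*0 = -450106 - (-26628)*0 = -450106 - 1*0 = -450106 + 0 = -450106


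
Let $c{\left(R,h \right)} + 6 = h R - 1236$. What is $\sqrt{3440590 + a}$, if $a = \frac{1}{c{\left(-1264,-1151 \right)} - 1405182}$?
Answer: $\frac{\sqrt{2018278994968110}}{24220} \approx 1854.9$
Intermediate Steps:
$c{\left(R,h \right)} = -1242 + R h$ ($c{\left(R,h \right)} = -6 + \left(h R - 1236\right) = -6 + \left(R h - 1236\right) = -6 + \left(-1236 + R h\right) = -1242 + R h$)
$a = \frac{1}{48440}$ ($a = \frac{1}{\left(-1242 - -1454864\right) - 1405182} = \frac{1}{\left(-1242 + 1454864\right) - 1405182} = \frac{1}{1453622 - 1405182} = \frac{1}{48440} \approx 2.0644 \cdot 10^{-5}$)
$\sqrt{3440590 + a} = \sqrt{3440590 + \frac{1}{48440}} = \sqrt{\frac{166662179601}{48440}} = \frac{\sqrt{2018278994968110}}{24220}$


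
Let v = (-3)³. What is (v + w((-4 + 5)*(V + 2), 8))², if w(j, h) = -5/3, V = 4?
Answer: 7396/9 ≈ 821.78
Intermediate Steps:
w(j, h) = -5/3 (w(j, h) = -5*⅓ = -5/3)
v = -27
(v + w((-4 + 5)*(V + 2), 8))² = (-27 - 5/3)² = (-86/3)² = 7396/9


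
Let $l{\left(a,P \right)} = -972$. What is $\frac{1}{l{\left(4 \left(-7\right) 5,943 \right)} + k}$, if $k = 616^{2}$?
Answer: $\frac{1}{378484} \approx 2.6421 \cdot 10^{-6}$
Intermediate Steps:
$k = 379456$
$\frac{1}{l{\left(4 \left(-7\right) 5,943 \right)} + k} = \frac{1}{-972 + 379456} = \frac{1}{378484}$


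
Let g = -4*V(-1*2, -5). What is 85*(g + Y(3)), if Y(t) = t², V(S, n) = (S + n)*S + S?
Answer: -3315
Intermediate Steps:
V(S, n) = S + S*(S + n) (V(S, n) = S*(S + n) + S = S + S*(S + n))
g = -48 (g = -4*(-1*2)*(1 - 1*2 - 5) = -(-8)*(1 - 2 - 5) = -(-8)*(-6) = -4*12 = -48)
85*(g + Y(3)) = 85*(-48 + 3²) = 85*(-48 + 9) = 85*(-39) = -3315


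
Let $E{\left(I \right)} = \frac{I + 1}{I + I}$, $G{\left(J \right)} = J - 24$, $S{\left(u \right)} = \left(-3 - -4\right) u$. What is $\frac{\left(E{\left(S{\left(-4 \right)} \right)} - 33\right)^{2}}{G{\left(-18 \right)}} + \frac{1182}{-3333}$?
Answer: $- \frac{25580501}{995456} \approx -25.697$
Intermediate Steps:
$S{\left(u \right)} = u$ ($S{\left(u \right)} = \left(-3 + 4\right) u = 1 u = u$)
$G{\left(J \right)} = -24 + J$
$E{\left(I \right)} = \frac{1 + I}{2 I}$
$\frac{\left(E{\left(S{\left(-4 \right)} \right)} - 33\right)^{2}}{G{\left(-18 \right)}} + \frac{1182}{-3333} = \frac{\left(\frac{1 - 4}{2 \left(-4\right)} - 33\right)^{2}}{-24 - 18} + \frac{1182}{-3333} = \frac{\left(\frac{1}{2} \left(- \frac{1}{4}\right) \left(-3\right) - 33\right)^{2}}{-42} + 1182 \left(- \frac{1}{3333}\right) = \left(\frac{3}{8} - 33\right)^{2} \left(- \frac{1}{42}\right) - \frac{394}{1111} = \left(- \frac{261}{8}\right)^{2} \left(- \frac{1}{42}\right) - \frac{394}{1111} = \frac{68121}{64} \left(- \frac{1}{42}\right) - \frac{394}{1111} = - \frac{22707}{896} - \frac{394}{1111} = - \frac{25580501}{995456}$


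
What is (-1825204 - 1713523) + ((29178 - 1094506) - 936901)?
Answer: -5540956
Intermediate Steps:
(-1825204 - 1713523) + ((29178 - 1094506) - 936901) = -3538727 + (-1065328 - 936901) = -3538727 - 2002229 = -5540956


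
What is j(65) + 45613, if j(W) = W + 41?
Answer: 45719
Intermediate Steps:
j(W) = 41 + W
j(65) + 45613 = (41 + 65) + 45613 = 106 + 45613 = 45719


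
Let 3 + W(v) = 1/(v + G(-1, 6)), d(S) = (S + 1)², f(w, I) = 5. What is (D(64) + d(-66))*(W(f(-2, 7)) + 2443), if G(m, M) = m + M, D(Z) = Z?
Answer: 104655889/10 ≈ 1.0466e+7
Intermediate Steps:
d(S) = (1 + S)²
G(m, M) = M + m
W(v) = -3 + 1/(5 + v) (W(v) = -3 + 1/(v + (6 - 1)) = -3 + 1/(v + 5) = -3 + 1/(5 + v))
(D(64) + d(-66))*(W(f(-2, 7)) + 2443) = (64 + (1 - 66)²)*((-14 - 3*5)/(5 + 5) + 2443) = (64 + (-65)²)*((-14 - 15)/10 + 2443) = (64 + 4225)*((⅒)*(-29) + 2443) = 4289*(-29/10 + 2443) = 4289*(24401/10) = 104655889/10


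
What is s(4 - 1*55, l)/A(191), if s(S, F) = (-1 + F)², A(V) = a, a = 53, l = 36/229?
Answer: 37249/2779373 ≈ 0.013402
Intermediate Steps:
l = 36/229 (l = 36*(1/229) = 36/229 ≈ 0.15721)
A(V) = 53
s(4 - 1*55, l)/A(191) = (-1 + 36/229)²/53 = (-193/229)²*(1/53) = (37249/52441)*(1/53) = 37249/2779373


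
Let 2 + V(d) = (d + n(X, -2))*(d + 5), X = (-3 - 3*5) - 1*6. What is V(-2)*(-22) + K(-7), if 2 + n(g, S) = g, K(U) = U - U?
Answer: 1892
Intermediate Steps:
K(U) = 0
X = -24 (X = (-3 - 15) - 6 = -18 - 6 = -24)
n(g, S) = -2 + g
V(d) = -2 + (-26 + d)*(5 + d) (V(d) = -2 + (d + (-2 - 24))*(d + 5) = -2 + (d - 26)*(5 + d) = -2 + (-26 + d)*(5 + d))
V(-2)*(-22) + K(-7) = (-132 + (-2)² - 21*(-2))*(-22) + 0 = (-132 + 4 + 42)*(-22) + 0 = -86*(-22) + 0 = 1892 + 0 = 1892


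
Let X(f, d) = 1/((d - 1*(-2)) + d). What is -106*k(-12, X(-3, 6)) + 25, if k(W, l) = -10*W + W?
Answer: -11423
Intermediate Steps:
X(f, d) = 1/(2 + 2*d) (X(f, d) = 1/((d + 2) + d) = 1/((2 + d) + d) = 1/(2 + 2*d))
k(W, l) = -9*W
-106*k(-12, X(-3, 6)) + 25 = -(-954)*(-12) + 25 = -106*108 + 25 = -11448 + 25 = -11423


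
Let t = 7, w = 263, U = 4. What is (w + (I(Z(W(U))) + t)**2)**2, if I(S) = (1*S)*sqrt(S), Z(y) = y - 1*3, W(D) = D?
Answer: 106929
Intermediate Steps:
Z(y) = -3 + y (Z(y) = y - 3 = -3 + y)
I(S) = S**(3/2) (I(S) = S*sqrt(S) = S**(3/2))
(w + (I(Z(W(U))) + t)**2)**2 = (263 + ((-3 + 4)**(3/2) + 7)**2)**2 = (263 + (1**(3/2) + 7)**2)**2 = (263 + (1 + 7)**2)**2 = (263 + 8**2)**2 = (263 + 64)**2 = 327**2 = 106929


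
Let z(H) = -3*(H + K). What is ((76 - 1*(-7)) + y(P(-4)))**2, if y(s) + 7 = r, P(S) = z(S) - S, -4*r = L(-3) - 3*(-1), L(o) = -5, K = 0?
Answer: 23409/4 ≈ 5852.3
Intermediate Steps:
z(H) = -3*H (z(H) = -3*(H + 0) = -3*H)
r = 1/2 (r = -(-5 - 3*(-1))/4 = -(-5 + 3)/4 = -1/4*(-2) = 1/2 ≈ 0.50000)
P(S) = -4*S (P(S) = -3*S - S = -4*S)
y(s) = -13/2 (y(s) = -7 + 1/2 = -13/2)
((76 - 1*(-7)) + y(P(-4)))**2 = ((76 - 1*(-7)) - 13/2)**2 = ((76 + 7) - 13/2)**2 = (83 - 13/2)**2 = (153/2)**2 = 23409/4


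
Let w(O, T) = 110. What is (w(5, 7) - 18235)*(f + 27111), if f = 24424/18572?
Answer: -2281619931875/4643 ≈ -4.9141e+8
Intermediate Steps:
f = 6106/4643 (f = 24424*(1/18572) = 6106/4643 ≈ 1.3151)
(w(5, 7) - 18235)*(f + 27111) = (110 - 18235)*(6106/4643 + 27111) = -18125*125882479/4643 = -2281619931875/4643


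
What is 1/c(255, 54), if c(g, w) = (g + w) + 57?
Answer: 1/366 ≈ 0.0027322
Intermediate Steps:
c(g, w) = 57 + g + w
1/c(255, 54) = 1/(57 + 255 + 54) = 1/366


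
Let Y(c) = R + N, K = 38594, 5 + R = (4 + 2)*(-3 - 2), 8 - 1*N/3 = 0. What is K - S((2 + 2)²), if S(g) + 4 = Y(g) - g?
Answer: 38625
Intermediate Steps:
N = 24 (N = 24 - 3*0 = 24 + 0 = 24)
R = -35 (R = -5 + (4 + 2)*(-3 - 2) = -5 + 6*(-5) = -5 - 30 = -35)
Y(c) = -11 (Y(c) = -35 + 24 = -11)
S(g) = -15 - g (S(g) = -4 + (-11 - g) = -15 - g)
K - S((2 + 2)²) = 38594 - (-15 - (2 + 2)²) = 38594 - (-15 - 1*4²) = 38594 - (-15 - 1*16) = 38594 - (-15 - 16) = 38594 - 1*(-31) = 38594 + 31 = 38625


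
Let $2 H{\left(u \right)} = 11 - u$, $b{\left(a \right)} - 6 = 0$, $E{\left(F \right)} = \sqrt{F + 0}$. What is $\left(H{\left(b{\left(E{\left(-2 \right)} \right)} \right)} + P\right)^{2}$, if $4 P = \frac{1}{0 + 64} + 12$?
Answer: $\frac{1985281}{65536} \approx 30.293$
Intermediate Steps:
$E{\left(F \right)} = \sqrt{F}$
$b{\left(a \right)} = 6$ ($b{\left(a \right)} = 6 + 0 = 6$)
$H{\left(u \right)} = \frac{11}{2} - \frac{u}{2}$ ($H{\left(u \right)} = \frac{11 - u}{2} = \frac{11}{2} - \frac{u}{2}$)
$P = \frac{769}{256}$ ($P = \frac{\frac{1}{0 + 64} + 12}{4} = \frac{\frac{1}{64} + 12}{4} = \frac{1}{4} \cdot \frac{769}{64} = \frac{769}{256} \approx 3.0039$)
$\left(H{\left(b{\left(E{\left(-2 \right)} \right)} \right)} + P\right)^{2} = \left(\left(\frac{11}{2} - 3\right) + \frac{769}{256}\right)^{2} = \left(\frac{5}{2} + \frac{769}{256}\right)^{2} = \left(\frac{1409}{256}\right)^{2} = \frac{1985281}{65536}$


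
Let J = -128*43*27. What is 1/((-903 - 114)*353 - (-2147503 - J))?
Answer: 1/1639894 ≈ 6.0980e-7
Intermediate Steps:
J = -148608 (J = -5504*27 = -148608)
1/((-903 - 114)*353 - (-2147503 - J)) = 1/((-903 - 114)*353 - (-2147503 - 1*(-148608))) = 1/(-1017*353 - (-2147503 + 148608)) = 1/(-359001 - 1*(-1998895)) = 1/(-359001 + 1998895) = 1/1639894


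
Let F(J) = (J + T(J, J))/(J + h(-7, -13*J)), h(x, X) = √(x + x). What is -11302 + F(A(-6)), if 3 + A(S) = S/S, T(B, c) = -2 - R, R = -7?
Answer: -33907/3 - I*√14/6 ≈ -11302.0 - 0.62361*I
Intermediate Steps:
h(x, X) = √2*√x (h(x, X) = √(2*x) = √2*√x)
T(B, c) = 5 (T(B, c) = -2 - 1*(-7) = -2 + 7 = 5)
A(S) = -2 (A(S) = -3 + S/S = -3 + 1 = -2)
F(J) = (5 + J)/(J + I*√14) (F(J) = (J + 5)/(J + √2*√(-7)) = (5 + J)/(J + √2*(I*√7)) = (5 + J)/(J + I*√14))
-11302 + F(A(-6)) = -11302 + (5 - 2)/(-2 + I*√14) = -11302 + 3/(-2 + I*√14)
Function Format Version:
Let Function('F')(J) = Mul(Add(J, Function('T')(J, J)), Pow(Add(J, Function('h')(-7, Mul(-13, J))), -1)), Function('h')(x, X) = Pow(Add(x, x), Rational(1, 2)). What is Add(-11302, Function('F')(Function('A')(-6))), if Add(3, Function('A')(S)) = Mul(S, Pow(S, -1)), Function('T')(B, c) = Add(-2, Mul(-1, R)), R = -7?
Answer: Add(Rational(-33907, 3), Mul(Rational(-1, 6), I, Pow(14, Rational(1, 2)))) ≈ Add(-11302., Mul(-0.62361, I))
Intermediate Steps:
Function('h')(x, X) = Mul(Pow(2, Rational(1, 2)), Pow(x, Rational(1, 2))) (Function('h')(x, X) = Pow(Mul(2, x), Rational(1, 2)) = Mul(Pow(2, Rational(1, 2)), Pow(x, Rational(1, 2))))
Function('T')(B, c) = 5 (Function('T')(B, c) = Add(-2, Mul(-1, -7)) = Add(-2, 7) = 5)
Function('A')(S) = -2 (Function('A')(S) = Add(-3, Mul(S, Pow(S, -1))) = Add(-3, 1) = -2)
Function('F')(J) = Mul(Pow(Add(J, Mul(I, Pow(14, Rational(1, 2)))), -1), Add(5, J)) (Function('F')(J) = Mul(Add(J, 5), Pow(Add(J, Mul(Pow(2, Rational(1, 2)), Pow(-7, Rational(1, 2)))), -1)) = Mul(Add(5, J), Pow(Add(J, Mul(Pow(2, Rational(1, 2)), Mul(I, Pow(7, Rational(1, 2))))), -1)) = Mul(Add(5, J), Pow(Add(J, Mul(I, Pow(14, Rational(1, 2)))), -1)) = Mul(Pow(Add(J, Mul(I, Pow(14, Rational(1, 2)))), -1), Add(5, J)))
Add(-11302, Function('F')(Function('A')(-6))) = Add(-11302, Mul(Pow(Add(-2, Mul(I, Pow(14, Rational(1, 2)))), -1), Add(5, -2))) = Add(-11302, Mul(Pow(Add(-2, Mul(I, Pow(14, Rational(1, 2)))), -1), 3)) = Add(-11302, Mul(3, Pow(Add(-2, Mul(I, Pow(14, Rational(1, 2)))), -1)))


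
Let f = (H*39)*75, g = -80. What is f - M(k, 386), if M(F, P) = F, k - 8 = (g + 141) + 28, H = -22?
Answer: -64447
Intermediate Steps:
k = 97 (k = 8 + ((-80 + 141) + 28) = 8 + (61 + 28) = 8 + 89 = 97)
f = -64350 (f = -22*39*75 = -858*75 = -64350)
f - M(k, 386) = -64350 - 1*97 = -64350 - 97 = -64447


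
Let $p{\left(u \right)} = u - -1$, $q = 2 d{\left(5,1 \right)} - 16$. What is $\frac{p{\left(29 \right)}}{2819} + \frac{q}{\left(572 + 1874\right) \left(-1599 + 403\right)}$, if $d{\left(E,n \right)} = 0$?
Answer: $\frac{10975948}{1030843463} \approx 0.010648$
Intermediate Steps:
$q = -16$ ($q = 2 \cdot 0 - 16 = 0 - 16 = -16$)
$p{\left(u \right)} = 1 + u$ ($p{\left(u \right)} = u + 1 = 1 + u$)
$\frac{p{\left(29 \right)}}{2819} + \frac{q}{\left(572 + 1874\right) \left(-1599 + 403\right)} = \frac{1 + 29}{2819} - \frac{16}{\left(572 + 1874\right) \left(-1599 + 403\right)} = 30 \cdot \frac{1}{2819} - \frac{16}{2446 \left(-1196\right)} = \frac{30}{2819} - \frac{16}{-2925416} = \frac{30}{2819} - - \frac{2}{365677} = \frac{30}{2819} + \frac{2}{365677} = \frac{10975948}{1030843463}$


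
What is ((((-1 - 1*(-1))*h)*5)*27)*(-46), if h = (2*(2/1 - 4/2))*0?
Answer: 0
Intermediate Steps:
h = 0 (h = (2*(2*1 - 4*½))*0 = (2*(2 - 2))*0 = (2*0)*0 = 0*0 = 0)
((((-1 - 1*(-1))*h)*5)*27)*(-46) = ((((-1 - 1*(-1))*0)*5)*27)*(-46) = ((((-1 + 1)*0)*5)*27)*(-46) = (((0*0)*5)*27)*(-46) = ((0*5)*27)*(-46) = (0*27)*(-46) = 0*(-46) = 0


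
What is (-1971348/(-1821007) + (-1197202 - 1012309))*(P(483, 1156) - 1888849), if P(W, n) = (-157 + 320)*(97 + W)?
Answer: 7219461520759930761/1821007 ≈ 3.9645e+12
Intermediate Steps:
P(W, n) = 15811 + 163*W (P(W, n) = 163*(97 + W) = 15811 + 163*W)
(-1971348/(-1821007) + (-1197202 - 1012309))*(P(483, 1156) - 1888849) = (-1971348/(-1821007) + (-1197202 - 1012309))*((15811 + 163*483) - 1888849) = (-1971348*(-1/1821007) - 2209511)*((15811 + 78729) - 1888849) = (1971348/1821007 - 2209511)*(94540 - 1888849) = -4023533026229/1821007*(-1794309) = 7219461520759930761/1821007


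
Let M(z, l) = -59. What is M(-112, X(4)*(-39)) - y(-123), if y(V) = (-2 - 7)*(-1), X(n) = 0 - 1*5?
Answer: -68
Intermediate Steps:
X(n) = -5 (X(n) = 0 - 5 = -5)
y(V) = 9 (y(V) = -9*(-1) = 9)
M(-112, X(4)*(-39)) - y(-123) = -59 - 1*9 = -59 - 9 = -68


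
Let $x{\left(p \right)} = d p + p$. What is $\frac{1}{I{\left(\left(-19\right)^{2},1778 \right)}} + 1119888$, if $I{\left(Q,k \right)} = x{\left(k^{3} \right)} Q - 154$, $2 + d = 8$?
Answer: $\frac{15906517326282290401}{14203667979550} \approx 1.1199 \cdot 10^{6}$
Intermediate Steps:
$d = 6$ ($d = -2 + 8 = 6$)
$x{\left(p \right)} = 7 p$ ($x{\left(p \right)} = 6 p + p = 7 p$)
$I{\left(Q,k \right)} = -154 + 7 Q k^{3}$ ($I{\left(Q,k \right)} = 7 k^{3} Q - 154 = 7 Q k^{3} - 154 = -154 + 7 Q k^{3}$)
$\frac{1}{I{\left(\left(-19\right)^{2},1778 \right)}} + 1119888 = \frac{1}{-154 + 7 \left(-19\right)^{2} \cdot 1778^{3}} + 1119888 = \frac{1}{-154 + 7 \cdot 361 \cdot 5620762952} + 1119888 = \frac{1}{-154 + 14203667979704} + 1119888 = \frac{1}{14203667979550} + 1119888 = \frac{15906517326282290401}{14203667979550}$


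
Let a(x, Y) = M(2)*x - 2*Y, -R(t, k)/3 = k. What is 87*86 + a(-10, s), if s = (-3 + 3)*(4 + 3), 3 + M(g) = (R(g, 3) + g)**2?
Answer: 7022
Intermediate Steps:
R(t, k) = -3*k
M(g) = -3 + (-9 + g)**2 (M(g) = -3 + (-3*3 + g)**2 = -3 + (-9 + g)**2)
s = 0 (s = 0*7 = 0)
a(x, Y) = -2*Y + 46*x (a(x, Y) = (-3 + (-9 + 2)**2)*x - 2*Y = (-3 + (-7)**2)*x - 2*Y = (-3 + 49)*x - 2*Y = 46*x - 2*Y = -2*Y + 46*x)
87*86 + a(-10, s) = 87*86 + (-2*0 + 46*(-10)) = 7482 + (0 - 460) = 7482 - 460 = 7022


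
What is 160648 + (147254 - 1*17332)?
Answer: 290570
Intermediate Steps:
160648 + (147254 - 1*17332) = 160648 + (147254 - 17332) = 160648 + 129922 = 290570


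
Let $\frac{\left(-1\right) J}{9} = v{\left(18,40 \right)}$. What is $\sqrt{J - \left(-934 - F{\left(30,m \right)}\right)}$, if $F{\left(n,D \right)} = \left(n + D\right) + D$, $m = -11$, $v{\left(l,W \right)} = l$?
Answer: $2 \sqrt{195} \approx 27.928$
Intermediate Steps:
$J = -162$ ($J = \left(-9\right) 18 = -162$)
$F{\left(n,D \right)} = n + 2 D$ ($F{\left(n,D \right)} = \left(D + n\right) + D = n + 2 D$)
$\sqrt{J - \left(-934 - F{\left(30,m \right)}\right)} = \sqrt{-162 + \left(\left(1199 + \left(30 + 2 \left(-11\right)\right)\right) - 265\right)} = \sqrt{-162 + \left(\left(1199 + \left(30 - 22\right)\right) - 265\right)} = \sqrt{-162 + \left(\left(1199 + 8\right) - 265\right)} = \sqrt{-162 + \left(1207 - 265\right)} = \sqrt{-162 + 942} = \sqrt{780} = 2 \sqrt{195}$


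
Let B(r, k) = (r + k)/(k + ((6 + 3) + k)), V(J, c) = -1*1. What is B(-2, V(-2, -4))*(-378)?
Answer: 162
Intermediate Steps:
V(J, c) = -1
B(r, k) = (k + r)/(9 + 2*k) (B(r, k) = (k + r)/(k + (9 + k)) = (k + r)/(9 + 2*k))
B(-2, V(-2, -4))*(-378) = ((-1 - 2)/(9 + 2*(-1)))*(-378) = (-3/(9 - 2))*(-378) = (-3/7)*(-378) = ((1/7)*(-3))*(-378) = -3/7*(-378) = 162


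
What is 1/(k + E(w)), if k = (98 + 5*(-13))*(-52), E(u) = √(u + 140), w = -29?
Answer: -572/981515 - √111/2944545 ≈ -0.00058635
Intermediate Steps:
E(u) = √(140 + u)
k = -1716 (k = (98 - 65)*(-52) = 33*(-52) = -1716)
1/(k + E(w)) = 1/(-1716 + √(140 - 29)) = 1/(-1716 + √111)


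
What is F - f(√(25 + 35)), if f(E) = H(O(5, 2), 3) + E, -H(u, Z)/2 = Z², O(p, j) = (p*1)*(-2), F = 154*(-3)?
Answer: -444 - 2*√15 ≈ -451.75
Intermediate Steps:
F = -462
O(p, j) = -2*p (O(p, j) = p*(-2) = -2*p)
H(u, Z) = -2*Z²
f(E) = -18 + E (f(E) = -2*3² + E = -2*9 + E = -18 + E)
F - f(√(25 + 35)) = -462 - (-18 + √(25 + 35)) = -462 - (-18 + √60) = -462 - (-18 + 2*√15) = -462 + (18 - 2*√15) = -444 - 2*√15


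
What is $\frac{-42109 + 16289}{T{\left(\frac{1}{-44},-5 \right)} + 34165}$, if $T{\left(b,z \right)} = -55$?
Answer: $- \frac{2582}{3411} \approx -0.75696$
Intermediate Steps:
$\frac{-42109 + 16289}{T{\left(\frac{1}{-44},-5 \right)} + 34165} = \frac{-42109 + 16289}{-55 + 34165} = - \frac{25820}{34110} = \left(-25820\right) \frac{1}{34110} = - \frac{2582}{3411}$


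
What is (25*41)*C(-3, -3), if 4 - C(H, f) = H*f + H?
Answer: -2050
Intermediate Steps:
C(H, f) = 4 - H - H*f (C(H, f) = 4 - (H*f + H) = 4 - (H + H*f) = 4 + (-H - H*f) = 4 - H - H*f)
(25*41)*C(-3, -3) = (25*41)*(4 - 1*(-3) - 1*(-3)*(-3)) = 1025*(4 + 3 - 9) = 1025*(-2) = -2050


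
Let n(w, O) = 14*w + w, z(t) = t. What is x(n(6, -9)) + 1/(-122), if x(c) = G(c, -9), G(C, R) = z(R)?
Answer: -1099/122 ≈ -9.0082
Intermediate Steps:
G(C, R) = R
n(w, O) = 15*w
x(c) = -9
x(n(6, -9)) + 1/(-122) = -9 + 1/(-122) = -9 - 1/122 = -1099/122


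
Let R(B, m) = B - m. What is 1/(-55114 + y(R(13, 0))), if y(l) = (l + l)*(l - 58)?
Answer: -1/56284 ≈ -1.7767e-5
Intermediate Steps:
y(l) = 2*l*(-58 + l) (y(l) = (2*l)*(-58 + l) = 2*l*(-58 + l))
1/(-55114 + y(R(13, 0))) = 1/(-55114 + 2*(13 - 1*0)*(-58 + (13 - 1*0))) = 1/(-55114 + 2*(13 + 0)*(-58 + (13 + 0))) = 1/(-55114 + 2*13*(-58 + 13)) = 1/(-55114 + 2*13*(-45)) = 1/(-55114 - 1170) = 1/(-56284) = -1/56284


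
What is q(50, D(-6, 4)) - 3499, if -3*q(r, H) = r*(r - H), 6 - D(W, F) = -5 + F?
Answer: -12647/3 ≈ -4215.7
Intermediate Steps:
D(W, F) = 11 - F (D(W, F) = 6 - (-5 + F) = 6 + (5 - F) = 11 - F)
q(r, H) = -r*(r - H)/3
q(50, D(-6, 4)) - 3499 = (⅓)*50*((11 - 1*4) - 1*50) - 3499 = (⅓)*50*((11 - 4) - 50) - 3499 = (⅓)*50*(7 - 50) - 3499 = (⅓)*50*(-43) - 3499 = -2150/3 - 3499 = -12647/3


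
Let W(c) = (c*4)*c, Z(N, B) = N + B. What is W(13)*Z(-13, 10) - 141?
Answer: -2169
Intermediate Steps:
Z(N, B) = B + N
W(c) = 4*c² (W(c) = (4*c)*c = 4*c²)
W(13)*Z(-13, 10) - 141 = (4*13²)*(10 - 13) - 141 = (4*169)*(-3) - 141 = 676*(-3) - 141 = -2028 - 141 = -2169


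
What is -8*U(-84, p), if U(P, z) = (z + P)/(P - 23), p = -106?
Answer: -1520/107 ≈ -14.206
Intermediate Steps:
U(P, z) = (P + z)/(-23 + P)
-8*U(-84, p) = -8*(-84 - 106)/(-23 - 84) = -8*(-190)/(-107) = -(-8)*(-190)/107 = -8*190/107 = -1520/107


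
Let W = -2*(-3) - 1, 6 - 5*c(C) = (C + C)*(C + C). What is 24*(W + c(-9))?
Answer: -7032/5 ≈ -1406.4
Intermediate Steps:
c(C) = 6/5 - 4*C**2/5 (c(C) = 6/5 - (C + C)*(C + C)/5 = 6/5 - 2*C*2*C/5 = 6/5 - 4*C**2/5)
W = 5 (W = 6 - 1 = 5)
24*(W + c(-9)) = 24*(5 + (6/5 - 4/5*(-9)**2)) = 24*(5 + (6/5 - 4/5*81)) = 24*(5 + (6/5 - 324/5)) = 24*(5 - 318/5) = 24*(-293/5) = -7032/5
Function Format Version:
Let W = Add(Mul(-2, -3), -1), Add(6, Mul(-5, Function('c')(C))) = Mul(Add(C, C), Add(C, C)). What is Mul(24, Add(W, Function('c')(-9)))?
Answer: Rational(-7032, 5) ≈ -1406.4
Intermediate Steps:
Function('c')(C) = Add(Rational(6, 5), Mul(Rational(-4, 5), Pow(C, 2))) (Function('c')(C) = Add(Rational(6, 5), Mul(Rational(-1, 5), Mul(Add(C, C), Add(C, C)))) = Add(Rational(6, 5), Mul(Rational(-1, 5), Mul(Mul(2, C), Mul(2, C)))) = Add(Rational(6, 5), Mul(Rational(-1, 5), Mul(4, Pow(C, 2)))) = Add(Rational(6, 5), Mul(Rational(-4, 5), Pow(C, 2))))
W = 5 (W = Add(6, -1) = 5)
Mul(24, Add(W, Function('c')(-9))) = Mul(24, Add(5, Add(Rational(6, 5), Mul(Rational(-4, 5), Pow(-9, 2))))) = Mul(24, Add(5, Add(Rational(6, 5), Mul(Rational(-4, 5), 81)))) = Mul(24, Add(5, Add(Rational(6, 5), Rational(-324, 5)))) = Mul(24, Add(5, Rational(-318, 5))) = Mul(24, Rational(-293, 5)) = Rational(-7032, 5)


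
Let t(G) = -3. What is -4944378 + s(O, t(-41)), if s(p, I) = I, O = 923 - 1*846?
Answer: -4944381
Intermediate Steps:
O = 77 (O = 923 - 846 = 77)
-4944378 + s(O, t(-41)) = -4944378 - 3 = -4944381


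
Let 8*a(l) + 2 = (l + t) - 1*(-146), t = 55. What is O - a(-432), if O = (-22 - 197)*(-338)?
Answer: 592409/8 ≈ 74051.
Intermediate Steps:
a(l) = 199/8 + l/8 (a(l) = -1/4 + ((l + 55) - 1*(-146))/8 = -1/4 + ((55 + l) + 146)/8 = -1/4 + (201 + l)/8 = -1/4 + (201/8 + l/8) = 199/8 + l/8)
O = 74022 (O = -219*(-338) = 74022)
O - a(-432) = 74022 - (199/8 + (1/8)*(-432)) = 74022 - (199/8 - 54) = 74022 - 1*(-233/8) = 74022 + 233/8 = 592409/8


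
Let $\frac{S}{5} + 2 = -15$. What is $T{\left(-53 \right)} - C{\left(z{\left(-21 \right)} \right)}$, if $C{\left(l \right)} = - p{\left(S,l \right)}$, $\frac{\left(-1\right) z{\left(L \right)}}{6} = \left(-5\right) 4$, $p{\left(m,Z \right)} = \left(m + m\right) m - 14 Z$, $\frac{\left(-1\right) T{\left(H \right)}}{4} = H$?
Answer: $12982$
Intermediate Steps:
$T{\left(H \right)} = - 4 H$
$S = -85$ ($S = -10 + 5 \left(-15\right) = -10 - 75 = -85$)
$p{\left(m,Z \right)} = - 14 Z + 2 m^{2}$ ($p{\left(m,Z \right)} = 2 m m - 14 Z = 2 m^{2} - 14 Z = - 14 Z + 2 m^{2}$)
$z{\left(L \right)} = 120$ ($z{\left(L \right)} = - 6 \left(\left(-5\right) 4\right) = \left(-6\right) \left(-20\right) = 120$)
$C{\left(l \right)} = -14450 + 14 l$ ($C{\left(l \right)} = - (- 14 l + 2 \left(-85\right)^{2}) = - (- 14 l + 2 \cdot 7225) = - (- 14 l + 14450) = - (14450 - 14 l) = -14450 + 14 l$)
$T{\left(-53 \right)} - C{\left(z{\left(-21 \right)} \right)} = \left(-4\right) \left(-53\right) - \left(-14450 + 14 \cdot 120\right) = 212 - \left(-14450 + 1680\right) = 212 - -12770 = 212 + 12770 = 12982$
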